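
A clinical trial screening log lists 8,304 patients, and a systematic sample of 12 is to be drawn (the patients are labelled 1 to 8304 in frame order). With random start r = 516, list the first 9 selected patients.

516, 1208, 1900, 2592, 3284, 3976, 4668, 5360, 6052

k = N/n = 8304/12 = 692
patient 1: 516
patient 2: 516 + 692 = 1208
patient 3: 1208 + 692 = 1900
patient 4: 1900 + 692 = 2592
patient 5: 2592 + 692 = 3284
patient 6: 3284 + 692 = 3976
patient 7: 3976 + 692 = 4668
patient 8: 4668 + 692 = 5360
patient 9: 5360 + 692 = 6052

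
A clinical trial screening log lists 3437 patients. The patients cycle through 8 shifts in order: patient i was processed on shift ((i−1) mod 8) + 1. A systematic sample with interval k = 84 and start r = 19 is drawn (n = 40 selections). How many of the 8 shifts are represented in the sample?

Consecutive selections differ by k = 84, so their shift numbers differ by 84 mod 8 = 4.
gcd(84, 8) = 4, so the sample visits 8/4 = 2 distinct residues mod 8.
Start 19 is shift 3; the shifts hit are 3, 7.

2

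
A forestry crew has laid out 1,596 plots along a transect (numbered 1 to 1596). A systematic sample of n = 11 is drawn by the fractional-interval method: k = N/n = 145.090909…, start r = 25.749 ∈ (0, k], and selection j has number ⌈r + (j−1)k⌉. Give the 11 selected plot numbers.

j=1: r + 0k = 25.749 → ⌈·⌉ = 26
j=2: r + 1k = 170.839909… → ⌈·⌉ = 171
j=3: r + 2k = 315.930818… → ⌈·⌉ = 316
j=4: r + 3k = 461.021727… → ⌈·⌉ = 462
j=5: r + 4k = 606.112636… → ⌈·⌉ = 607
j=6: r + 5k = 751.203545… → ⌈·⌉ = 752
j=7: r + 6k = 896.294454… → ⌈·⌉ = 897
j=8: r + 7k = 1041.385363… → ⌈·⌉ = 1042
j=9: r + 8k = 1186.476272… → ⌈·⌉ = 1187
j=10: r + 9k = 1331.567181… → ⌈·⌉ = 1332
j=11: r + 10k = 1476.658090… → ⌈·⌉ = 1477

26, 171, 316, 462, 607, 752, 897, 1042, 1187, 1332, 1477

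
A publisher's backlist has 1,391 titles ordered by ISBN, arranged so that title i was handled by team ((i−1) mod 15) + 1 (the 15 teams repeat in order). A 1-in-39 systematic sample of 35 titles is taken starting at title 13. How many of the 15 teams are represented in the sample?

Consecutive selections differ by k = 39, so their team numbers differ by 39 mod 15 = 9.
gcd(39, 15) = 3, so the sample visits 15/3 = 5 distinct residues mod 15.
Start 13 is team 13; the teams hit are 1, 4, 7, 10, 13.

5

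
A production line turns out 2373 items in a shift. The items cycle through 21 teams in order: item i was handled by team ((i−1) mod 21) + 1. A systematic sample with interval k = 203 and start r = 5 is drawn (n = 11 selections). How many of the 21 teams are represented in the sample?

3

Consecutive selections differ by k = 203, so their team numbers differ by 203 mod 21 = 14.
gcd(203, 21) = 7, so the sample visits 21/7 = 3 distinct residues mod 21.
Start 5 is team 5; the teams hit are 5, 12, 19.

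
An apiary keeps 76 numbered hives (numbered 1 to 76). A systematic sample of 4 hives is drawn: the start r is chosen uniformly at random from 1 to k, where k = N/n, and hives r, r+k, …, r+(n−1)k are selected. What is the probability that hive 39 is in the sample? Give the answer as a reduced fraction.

k = 76/4 = 19.
Hive 39 is selected iff r ≡ 39 (mod 19); exactly one such r in {1,…,19}.
Inclusion probability = 1/19.

1/19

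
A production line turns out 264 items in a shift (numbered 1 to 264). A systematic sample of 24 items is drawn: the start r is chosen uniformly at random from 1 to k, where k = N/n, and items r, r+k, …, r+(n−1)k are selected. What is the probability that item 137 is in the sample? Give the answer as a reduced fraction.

1/11

k = 264/24 = 11.
Item 137 is selected iff r ≡ 137 (mod 11); exactly one such r in {1,…,11}.
Inclusion probability = 1/11.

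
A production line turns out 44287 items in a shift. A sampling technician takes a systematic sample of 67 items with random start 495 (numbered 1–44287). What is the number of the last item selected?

k = 44287/67 = 661
67th selection = r + (67−1)·k = 495 + 66×661 = 495 + 43626 = 44121

44121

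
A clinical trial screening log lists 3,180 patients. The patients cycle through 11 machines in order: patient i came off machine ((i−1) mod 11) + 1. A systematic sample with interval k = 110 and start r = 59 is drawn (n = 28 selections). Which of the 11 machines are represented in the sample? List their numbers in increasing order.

4

Consecutive selections differ by k = 110, so their machine numbers differ by 110 mod 11 = 0.
gcd(110, 11) = 11, so the sample visits 11/11 = 1 distinct residues mod 11.
Start 59 is machine 4; the machines hit are 4.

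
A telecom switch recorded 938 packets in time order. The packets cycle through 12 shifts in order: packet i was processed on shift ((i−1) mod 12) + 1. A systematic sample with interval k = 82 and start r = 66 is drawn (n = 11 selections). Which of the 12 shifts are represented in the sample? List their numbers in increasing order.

Consecutive selections differ by k = 82, so their shift numbers differ by 82 mod 12 = 10.
gcd(82, 12) = 2, so the sample visits 12/2 = 6 distinct residues mod 12.
Start 66 is shift 6; the shifts hit are 2, 4, 6, 8, 10, 12.

2, 4, 6, 8, 10, 12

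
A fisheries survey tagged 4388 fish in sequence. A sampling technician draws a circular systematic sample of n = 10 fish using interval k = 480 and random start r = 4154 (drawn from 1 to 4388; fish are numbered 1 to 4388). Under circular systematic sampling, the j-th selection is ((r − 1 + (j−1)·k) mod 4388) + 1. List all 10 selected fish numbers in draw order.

4154, 246, 726, 1206, 1686, 2166, 2646, 3126, 3606, 4086

Selection 1: 4154
Selection 2: 4154 + 480 = 4634 → 4634 − 4388 = 246
Selection 3: 246 + 480 = 726
Selection 4: 726 + 480 = 1206
Selection 5: 1206 + 480 = 1686
Selection 6: 1686 + 480 = 2166
Selection 7: 2166 + 480 = 2646
Selection 8: 2646 + 480 = 3126
Selection 9: 3126 + 480 = 3606
Selection 10: 3606 + 480 = 4086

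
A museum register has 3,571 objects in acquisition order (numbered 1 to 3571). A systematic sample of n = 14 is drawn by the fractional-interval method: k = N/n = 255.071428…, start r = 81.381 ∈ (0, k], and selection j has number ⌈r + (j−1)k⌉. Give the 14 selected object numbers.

j=1: r + 0k = 81.381 → ⌈·⌉ = 82
j=2: r + 1k = 336.452428… → ⌈·⌉ = 337
j=3: r + 2k = 591.523857… → ⌈·⌉ = 592
j=4: r + 3k = 846.595285… → ⌈·⌉ = 847
j=5: r + 4k = 1101.666714… → ⌈·⌉ = 1102
j=6: r + 5k = 1356.738142… → ⌈·⌉ = 1357
j=7: r + 6k = 1611.809571… → ⌈·⌉ = 1612
j=8: r + 7k = 1866.881 → ⌈·⌉ = 1867
j=9: r + 8k = 2121.952428… → ⌈·⌉ = 2122
j=10: r + 9k = 2377.023857… → ⌈·⌉ = 2378
j=11: r + 10k = 2632.095285… → ⌈·⌉ = 2633
j=12: r + 11k = 2887.166714… → ⌈·⌉ = 2888
j=13: r + 12k = 3142.238142… → ⌈·⌉ = 3143
j=14: r + 13k = 3397.309571… → ⌈·⌉ = 3398

82, 337, 592, 847, 1102, 1357, 1612, 1867, 2122, 2378, 2633, 2888, 3143, 3398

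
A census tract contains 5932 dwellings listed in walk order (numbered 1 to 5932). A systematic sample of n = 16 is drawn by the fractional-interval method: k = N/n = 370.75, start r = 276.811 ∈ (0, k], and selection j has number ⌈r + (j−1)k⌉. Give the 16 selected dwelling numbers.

j=1: r + 0k = 276.811 → ⌈·⌉ = 277
j=2: r + 1k = 647.561 → ⌈·⌉ = 648
j=3: r + 2k = 1018.311 → ⌈·⌉ = 1019
j=4: r + 3k = 1389.061 → ⌈·⌉ = 1390
j=5: r + 4k = 1759.811 → ⌈·⌉ = 1760
j=6: r + 5k = 2130.561 → ⌈·⌉ = 2131
j=7: r + 6k = 2501.311 → ⌈·⌉ = 2502
j=8: r + 7k = 2872.061 → ⌈·⌉ = 2873
j=9: r + 8k = 3242.811 → ⌈·⌉ = 3243
j=10: r + 9k = 3613.561 → ⌈·⌉ = 3614
j=11: r + 10k = 3984.311 → ⌈·⌉ = 3985
j=12: r + 11k = 4355.061 → ⌈·⌉ = 4356
j=13: r + 12k = 4725.811 → ⌈·⌉ = 4726
j=14: r + 13k = 5096.561 → ⌈·⌉ = 5097
j=15: r + 14k = 5467.311 → ⌈·⌉ = 5468
j=16: r + 15k = 5838.061 → ⌈·⌉ = 5839

277, 648, 1019, 1390, 1760, 2131, 2502, 2873, 3243, 3614, 3985, 4356, 4726, 5097, 5468, 5839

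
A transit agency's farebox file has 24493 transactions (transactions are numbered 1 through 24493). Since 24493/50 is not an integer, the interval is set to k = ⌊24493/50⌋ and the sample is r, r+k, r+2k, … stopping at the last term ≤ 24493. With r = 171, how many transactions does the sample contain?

k = ⌊24493/50⌋ = 489
Achieved size = ⌊(24493 − 171)/489⌋ + 1 = ⌊24322/489⌋ + 1 = 49 + 1 = 50
(last selection: 171 + 49×489 = 24132 ≤ 24493; next would be 24621 > 24493)

50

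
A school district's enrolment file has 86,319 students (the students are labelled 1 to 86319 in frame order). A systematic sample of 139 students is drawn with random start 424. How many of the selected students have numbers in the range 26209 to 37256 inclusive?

18

k = 86319/139 = 621
First selection ≥ 26209: 424 + ⌈(26209−424)/621⌉·621 = 424 + 42×621 = 26506
Last selection ≤ 37256: 424 + ⌊(37256−424)/621⌋·621 = 424 + 59×621 = 37063
Count = 59 − 42 + 1 = 18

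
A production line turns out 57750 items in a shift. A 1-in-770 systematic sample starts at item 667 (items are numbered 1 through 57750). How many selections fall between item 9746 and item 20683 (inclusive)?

k = 770
First selection ≥ 9746: 667 + ⌈(9746−667)/770⌉·770 = 667 + 12×770 = 9907
Last selection ≤ 20683: 667 + ⌊(20683−667)/770⌋·770 = 667 + 25×770 = 19917
Count = 25 − 12 + 1 = 14

14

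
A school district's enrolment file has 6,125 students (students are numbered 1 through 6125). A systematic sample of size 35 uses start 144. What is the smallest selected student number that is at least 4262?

4344

k = 6125/35 = 175
Steps past start: ⌈(4262 − 144)/175⌉ = ⌈4118/175⌉ = 24
Selected student: 144 + 24×175 = 4344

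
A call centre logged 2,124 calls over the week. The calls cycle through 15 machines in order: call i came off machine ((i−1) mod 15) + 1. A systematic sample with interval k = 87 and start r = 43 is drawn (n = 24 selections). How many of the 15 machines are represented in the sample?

Consecutive selections differ by k = 87, so their machine numbers differ by 87 mod 15 = 12.
gcd(87, 15) = 3, so the sample visits 15/3 = 5 distinct residues mod 15.
Start 43 is machine 13; the machines hit are 1, 4, 7, 10, 13.

5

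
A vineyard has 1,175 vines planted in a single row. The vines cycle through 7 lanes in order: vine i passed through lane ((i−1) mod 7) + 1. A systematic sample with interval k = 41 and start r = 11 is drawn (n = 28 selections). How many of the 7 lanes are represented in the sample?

7

Consecutive selections differ by k = 41, so their lane numbers differ by 41 mod 7 = 6.
gcd(41, 7) = 1, so the sample visits 7/1 = 7 distinct residues mod 7.
Start 11 is lane 4; the lanes hit are 1, 2, 3, 4, 5, 6, 7.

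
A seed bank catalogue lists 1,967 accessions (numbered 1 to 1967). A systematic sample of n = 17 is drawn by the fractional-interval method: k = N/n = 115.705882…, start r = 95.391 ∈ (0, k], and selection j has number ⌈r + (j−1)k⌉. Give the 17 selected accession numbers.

j=1: r + 0k = 95.391 → ⌈·⌉ = 96
j=2: r + 1k = 211.096882… → ⌈·⌉ = 212
j=3: r + 2k = 326.802764… → ⌈·⌉ = 327
j=4: r + 3k = 442.508647… → ⌈·⌉ = 443
j=5: r + 4k = 558.214529… → ⌈·⌉ = 559
j=6: r + 5k = 673.920411… → ⌈·⌉ = 674
j=7: r + 6k = 789.626294… → ⌈·⌉ = 790
j=8: r + 7k = 905.332176… → ⌈·⌉ = 906
j=9: r + 8k = 1021.038058… → ⌈·⌉ = 1022
j=10: r + 9k = 1136.743941… → ⌈·⌉ = 1137
j=11: r + 10k = 1252.449823… → ⌈·⌉ = 1253
j=12: r + 11k = 1368.155705… → ⌈·⌉ = 1369
j=13: r + 12k = 1483.861588… → ⌈·⌉ = 1484
j=14: r + 13k = 1599.567470… → ⌈·⌉ = 1600
j=15: r + 14k = 1715.273352… → ⌈·⌉ = 1716
j=16: r + 15k = 1830.979235… → ⌈·⌉ = 1831
j=17: r + 16k = 1946.685117… → ⌈·⌉ = 1947

96, 212, 327, 443, 559, 674, 790, 906, 1022, 1137, 1253, 1369, 1484, 1600, 1716, 1831, 1947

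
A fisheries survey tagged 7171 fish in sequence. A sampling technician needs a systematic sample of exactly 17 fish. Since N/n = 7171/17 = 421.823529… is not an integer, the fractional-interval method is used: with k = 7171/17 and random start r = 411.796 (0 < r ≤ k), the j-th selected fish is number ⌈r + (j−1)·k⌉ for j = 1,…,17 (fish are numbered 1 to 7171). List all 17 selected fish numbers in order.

412, 834, 1256, 1678, 2100, 2521, 2943, 3365, 3787, 4209, 4631, 5052, 5474, 5896, 6318, 6740, 7161

j=1: r + 0k = 411.796 → ⌈·⌉ = 412
j=2: r + 1k = 833.619529… → ⌈·⌉ = 834
j=3: r + 2k = 1255.443058… → ⌈·⌉ = 1256
j=4: r + 3k = 1677.266588… → ⌈·⌉ = 1678
j=5: r + 4k = 2099.090117… → ⌈·⌉ = 2100
j=6: r + 5k = 2520.913647… → ⌈·⌉ = 2521
j=7: r + 6k = 2942.737176… → ⌈·⌉ = 2943
j=8: r + 7k = 3364.560705… → ⌈·⌉ = 3365
j=9: r + 8k = 3786.384235… → ⌈·⌉ = 3787
j=10: r + 9k = 4208.207764… → ⌈·⌉ = 4209
j=11: r + 10k = 4630.031294… → ⌈·⌉ = 4631
j=12: r + 11k = 5051.854823… → ⌈·⌉ = 5052
j=13: r + 12k = 5473.678352… → ⌈·⌉ = 5474
j=14: r + 13k = 5895.501882… → ⌈·⌉ = 5896
j=15: r + 14k = 6317.325411… → ⌈·⌉ = 6318
j=16: r + 15k = 6739.148941… → ⌈·⌉ = 6740
j=17: r + 16k = 7160.972470… → ⌈·⌉ = 7161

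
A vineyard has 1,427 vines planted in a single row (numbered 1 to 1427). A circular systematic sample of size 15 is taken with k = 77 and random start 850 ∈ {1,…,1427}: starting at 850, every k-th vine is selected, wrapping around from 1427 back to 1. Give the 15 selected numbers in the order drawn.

850, 927, 1004, 1081, 1158, 1235, 1312, 1389, 39, 116, 193, 270, 347, 424, 501

Selection 1: 850
Selection 2: 850 + 77 = 927
Selection 3: 927 + 77 = 1004
Selection 4: 1004 + 77 = 1081
Selection 5: 1081 + 77 = 1158
Selection 6: 1158 + 77 = 1235
Selection 7: 1235 + 77 = 1312
Selection 8: 1312 + 77 = 1389
Selection 9: 1389 + 77 = 1466 → 1466 − 1427 = 39
Selection 10: 39 + 77 = 116
Selection 11: 116 + 77 = 193
Selection 12: 193 + 77 = 270
Selection 13: 270 + 77 = 347
Selection 14: 347 + 77 = 424
Selection 15: 424 + 77 = 501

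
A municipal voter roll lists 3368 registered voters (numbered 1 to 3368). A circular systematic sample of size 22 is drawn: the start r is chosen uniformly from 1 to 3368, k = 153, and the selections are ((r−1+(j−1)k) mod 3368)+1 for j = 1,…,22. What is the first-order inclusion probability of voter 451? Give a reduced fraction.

11/1684

For each position j, as r ranges over 1…3368 the j-th selection hits every voter exactly once, so voter 451 is selected for exactly 22 of the 3368 starts.
Inclusion probability = 22/3368 = 11/1684.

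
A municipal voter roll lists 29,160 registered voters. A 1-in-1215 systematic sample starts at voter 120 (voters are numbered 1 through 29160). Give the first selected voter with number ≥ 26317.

k = 1215
Steps past start: ⌈(26317 − 120)/1215⌉ = ⌈26197/1215⌉ = 22
Selected voter: 120 + 22×1215 = 26850

26850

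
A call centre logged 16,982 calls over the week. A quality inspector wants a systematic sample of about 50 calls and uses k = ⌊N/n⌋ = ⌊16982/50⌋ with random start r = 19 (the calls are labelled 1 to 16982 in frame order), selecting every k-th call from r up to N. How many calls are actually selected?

k = ⌊16982/50⌋ = 339
Achieved size = ⌊(16982 − 19)/339⌋ + 1 = ⌊16963/339⌋ + 1 = 50 + 1 = 51
(last selection: 19 + 50×339 = 16969 ≤ 16982; next would be 17308 > 16982)

51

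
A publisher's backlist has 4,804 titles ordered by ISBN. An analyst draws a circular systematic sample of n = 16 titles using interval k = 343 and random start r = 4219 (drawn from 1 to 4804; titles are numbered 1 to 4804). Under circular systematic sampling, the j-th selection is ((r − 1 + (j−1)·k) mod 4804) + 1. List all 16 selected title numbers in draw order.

Selection 1: 4219
Selection 2: 4219 + 343 = 4562
Selection 3: 4562 + 343 = 4905 → 4905 − 4804 = 101
Selection 4: 101 + 343 = 444
Selection 5: 444 + 343 = 787
Selection 6: 787 + 343 = 1130
Selection 7: 1130 + 343 = 1473
Selection 8: 1473 + 343 = 1816
Selection 9: 1816 + 343 = 2159
Selection 10: 2159 + 343 = 2502
Selection 11: 2502 + 343 = 2845
Selection 12: 2845 + 343 = 3188
Selection 13: 3188 + 343 = 3531
Selection 14: 3531 + 343 = 3874
Selection 15: 3874 + 343 = 4217
Selection 16: 4217 + 343 = 4560

4219, 4562, 101, 444, 787, 1130, 1473, 1816, 2159, 2502, 2845, 3188, 3531, 3874, 4217, 4560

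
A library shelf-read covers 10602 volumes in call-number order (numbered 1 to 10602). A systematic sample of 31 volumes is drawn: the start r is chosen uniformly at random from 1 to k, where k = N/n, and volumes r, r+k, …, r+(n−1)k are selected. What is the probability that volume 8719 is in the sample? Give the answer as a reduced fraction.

k = 10602/31 = 342.
Volume 8719 is selected iff r ≡ 8719 (mod 342); exactly one such r in {1,…,342}.
Inclusion probability = 1/342.

1/342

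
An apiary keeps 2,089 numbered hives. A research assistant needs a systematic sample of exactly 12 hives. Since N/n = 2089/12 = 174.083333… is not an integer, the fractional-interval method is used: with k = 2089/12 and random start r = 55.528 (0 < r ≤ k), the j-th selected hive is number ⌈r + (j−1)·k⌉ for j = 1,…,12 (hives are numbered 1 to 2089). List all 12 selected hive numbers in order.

j=1: r + 0k = 55.528 → ⌈·⌉ = 56
j=2: r + 1k = 229.611333… → ⌈·⌉ = 230
j=3: r + 2k = 403.694666… → ⌈·⌉ = 404
j=4: r + 3k = 577.778 → ⌈·⌉ = 578
j=5: r + 4k = 751.861333… → ⌈·⌉ = 752
j=6: r + 5k = 925.944666… → ⌈·⌉ = 926
j=7: r + 6k = 1100.028 → ⌈·⌉ = 1101
j=8: r + 7k = 1274.111333… → ⌈·⌉ = 1275
j=9: r + 8k = 1448.194666… → ⌈·⌉ = 1449
j=10: r + 9k = 1622.278 → ⌈·⌉ = 1623
j=11: r + 10k = 1796.361333… → ⌈·⌉ = 1797
j=12: r + 11k = 1970.444666… → ⌈·⌉ = 1971

56, 230, 404, 578, 752, 926, 1101, 1275, 1449, 1623, 1797, 1971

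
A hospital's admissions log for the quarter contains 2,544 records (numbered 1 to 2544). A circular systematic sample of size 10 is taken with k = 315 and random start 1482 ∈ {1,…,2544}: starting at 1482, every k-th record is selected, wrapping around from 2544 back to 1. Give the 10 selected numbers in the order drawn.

1482, 1797, 2112, 2427, 198, 513, 828, 1143, 1458, 1773

Selection 1: 1482
Selection 2: 1482 + 315 = 1797
Selection 3: 1797 + 315 = 2112
Selection 4: 2112 + 315 = 2427
Selection 5: 2427 + 315 = 2742 → 2742 − 2544 = 198
Selection 6: 198 + 315 = 513
Selection 7: 513 + 315 = 828
Selection 8: 828 + 315 = 1143
Selection 9: 1143 + 315 = 1458
Selection 10: 1458 + 315 = 1773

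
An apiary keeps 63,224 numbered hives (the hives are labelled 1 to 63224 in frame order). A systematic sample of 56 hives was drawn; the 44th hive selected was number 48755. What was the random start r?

208

k = 63224/56 = 1129
r = 48755 − (44−1)×1129 = 48755 − 48547 = 208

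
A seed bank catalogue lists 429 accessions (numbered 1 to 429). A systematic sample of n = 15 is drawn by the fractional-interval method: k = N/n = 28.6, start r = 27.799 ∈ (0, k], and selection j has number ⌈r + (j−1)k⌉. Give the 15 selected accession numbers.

j=1: r + 0k = 27.799 → ⌈·⌉ = 28
j=2: r + 1k = 56.399 → ⌈·⌉ = 57
j=3: r + 2k = 84.999 → ⌈·⌉ = 85
j=4: r + 3k = 113.599 → ⌈·⌉ = 114
j=5: r + 4k = 142.199 → ⌈·⌉ = 143
j=6: r + 5k = 170.799 → ⌈·⌉ = 171
j=7: r + 6k = 199.399 → ⌈·⌉ = 200
j=8: r + 7k = 227.999 → ⌈·⌉ = 228
j=9: r + 8k = 256.599 → ⌈·⌉ = 257
j=10: r + 9k = 285.199 → ⌈·⌉ = 286
j=11: r + 10k = 313.799 → ⌈·⌉ = 314
j=12: r + 11k = 342.399 → ⌈·⌉ = 343
j=13: r + 12k = 370.999 → ⌈·⌉ = 371
j=14: r + 13k = 399.599 → ⌈·⌉ = 400
j=15: r + 14k = 428.199 → ⌈·⌉ = 429

28, 57, 85, 114, 143, 171, 200, 228, 257, 286, 314, 343, 371, 400, 429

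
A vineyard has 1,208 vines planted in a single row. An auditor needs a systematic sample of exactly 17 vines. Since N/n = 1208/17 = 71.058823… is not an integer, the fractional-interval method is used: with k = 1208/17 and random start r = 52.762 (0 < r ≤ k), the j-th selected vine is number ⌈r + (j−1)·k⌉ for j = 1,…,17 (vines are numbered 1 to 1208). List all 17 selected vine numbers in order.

53, 124, 195, 266, 337, 409, 480, 551, 622, 693, 764, 835, 906, 977, 1048, 1119, 1190

j=1: r + 0k = 52.762 → ⌈·⌉ = 53
j=2: r + 1k = 123.820823… → ⌈·⌉ = 124
j=3: r + 2k = 194.879647… → ⌈·⌉ = 195
j=4: r + 3k = 265.938470… → ⌈·⌉ = 266
j=5: r + 4k = 336.997294… → ⌈·⌉ = 337
j=6: r + 5k = 408.056117… → ⌈·⌉ = 409
j=7: r + 6k = 479.114941… → ⌈·⌉ = 480
j=8: r + 7k = 550.173764… → ⌈·⌉ = 551
j=9: r + 8k = 621.232588… → ⌈·⌉ = 622
j=10: r + 9k = 692.291411… → ⌈·⌉ = 693
j=11: r + 10k = 763.350235… → ⌈·⌉ = 764
j=12: r + 11k = 834.409058… → ⌈·⌉ = 835
j=13: r + 12k = 905.467882… → ⌈·⌉ = 906
j=14: r + 13k = 976.526705… → ⌈·⌉ = 977
j=15: r + 14k = 1047.585529… → ⌈·⌉ = 1048
j=16: r + 15k = 1118.644352… → ⌈·⌉ = 1119
j=17: r + 16k = 1189.703176… → ⌈·⌉ = 1190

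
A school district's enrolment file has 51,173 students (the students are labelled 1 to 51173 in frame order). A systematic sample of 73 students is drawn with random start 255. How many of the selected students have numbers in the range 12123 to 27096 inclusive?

22

k = 51173/73 = 701
First selection ≥ 12123: 255 + ⌈(12123−255)/701⌉·701 = 255 + 17×701 = 12172
Last selection ≤ 27096: 255 + ⌊(27096−255)/701⌋·701 = 255 + 38×701 = 26893
Count = 38 − 17 + 1 = 22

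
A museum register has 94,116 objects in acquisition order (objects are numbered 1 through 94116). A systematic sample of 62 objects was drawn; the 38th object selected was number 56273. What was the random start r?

107

k = 94116/62 = 1518
r = 56273 − (38−1)×1518 = 56273 − 56166 = 107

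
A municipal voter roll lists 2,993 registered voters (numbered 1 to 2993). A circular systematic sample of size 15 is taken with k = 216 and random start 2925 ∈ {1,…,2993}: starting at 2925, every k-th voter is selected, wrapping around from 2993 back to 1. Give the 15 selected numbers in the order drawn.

2925, 148, 364, 580, 796, 1012, 1228, 1444, 1660, 1876, 2092, 2308, 2524, 2740, 2956

Selection 1: 2925
Selection 2: 2925 + 216 = 3141 → 3141 − 2993 = 148
Selection 3: 148 + 216 = 364
Selection 4: 364 + 216 = 580
Selection 5: 580 + 216 = 796
Selection 6: 796 + 216 = 1012
Selection 7: 1012 + 216 = 1228
Selection 8: 1228 + 216 = 1444
Selection 9: 1444 + 216 = 1660
Selection 10: 1660 + 216 = 1876
Selection 11: 1876 + 216 = 2092
Selection 12: 2092 + 216 = 2308
Selection 13: 2308 + 216 = 2524
Selection 14: 2524 + 216 = 2740
Selection 15: 2740 + 216 = 2956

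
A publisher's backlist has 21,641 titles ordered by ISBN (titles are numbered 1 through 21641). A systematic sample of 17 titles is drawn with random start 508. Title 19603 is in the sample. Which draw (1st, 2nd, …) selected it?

16

k = 21641/17 = 1273
position = (19603 − 508)/1273 + 1 = 19095/1273 + 1 = 15 + 1 = 16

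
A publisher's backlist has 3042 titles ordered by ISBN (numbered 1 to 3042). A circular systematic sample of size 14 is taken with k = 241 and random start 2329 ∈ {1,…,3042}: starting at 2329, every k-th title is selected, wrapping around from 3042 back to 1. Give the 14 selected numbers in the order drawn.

2329, 2570, 2811, 10, 251, 492, 733, 974, 1215, 1456, 1697, 1938, 2179, 2420

Selection 1: 2329
Selection 2: 2329 + 241 = 2570
Selection 3: 2570 + 241 = 2811
Selection 4: 2811 + 241 = 3052 → 3052 − 3042 = 10
Selection 5: 10 + 241 = 251
Selection 6: 251 + 241 = 492
Selection 7: 492 + 241 = 733
Selection 8: 733 + 241 = 974
Selection 9: 974 + 241 = 1215
Selection 10: 1215 + 241 = 1456
Selection 11: 1456 + 241 = 1697
Selection 12: 1697 + 241 = 1938
Selection 13: 1938 + 241 = 2179
Selection 14: 2179 + 241 = 2420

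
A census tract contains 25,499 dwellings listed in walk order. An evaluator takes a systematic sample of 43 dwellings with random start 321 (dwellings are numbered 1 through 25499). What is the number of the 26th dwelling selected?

15146

k = 25499/43 = 593
26th selection = r + (26−1)·k = 321 + 25×593 = 321 + 14825 = 15146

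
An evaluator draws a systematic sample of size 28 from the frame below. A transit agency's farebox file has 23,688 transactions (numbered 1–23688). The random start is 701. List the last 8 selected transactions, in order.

17621, 18467, 19313, 20159, 21005, 21851, 22697, 23543

k = N/n = 23688/28 = 846
21st selection = 701 + 20×846 = 17621
22nd: 17621 + 846 = 18467
23rd: 18467 + 846 = 19313
24th: 19313 + 846 = 20159
25th: 20159 + 846 = 21005
26th: 21005 + 846 = 21851
27th: 21851 + 846 = 22697
28th: 22697 + 846 = 23543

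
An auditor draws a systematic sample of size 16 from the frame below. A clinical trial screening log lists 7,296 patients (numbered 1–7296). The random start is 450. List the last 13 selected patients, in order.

k = N/n = 7296/16 = 456
4th selection = 450 + 3×456 = 1818
5th: 1818 + 456 = 2274
6th: 2274 + 456 = 2730
7th: 2730 + 456 = 3186
8th: 3186 + 456 = 3642
9th: 3642 + 456 = 4098
10th: 4098 + 456 = 4554
11th: 4554 + 456 = 5010
12th: 5010 + 456 = 5466
13th: 5466 + 456 = 5922
14th: 5922 + 456 = 6378
15th: 6378 + 456 = 6834
16th: 6834 + 456 = 7290

1818, 2274, 2730, 3186, 3642, 4098, 4554, 5010, 5466, 5922, 6378, 6834, 7290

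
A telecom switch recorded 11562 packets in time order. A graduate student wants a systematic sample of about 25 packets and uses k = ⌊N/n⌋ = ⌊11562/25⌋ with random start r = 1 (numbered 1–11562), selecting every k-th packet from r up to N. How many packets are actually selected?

26

k = ⌊11562/25⌋ = 462
Achieved size = ⌊(11562 − 1)/462⌋ + 1 = ⌊11561/462⌋ + 1 = 25 + 1 = 26
(last selection: 1 + 25×462 = 11551 ≤ 11562; next would be 12013 > 11562)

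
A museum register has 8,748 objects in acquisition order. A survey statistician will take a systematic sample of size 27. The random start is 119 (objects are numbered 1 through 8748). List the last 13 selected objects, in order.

4655, 4979, 5303, 5627, 5951, 6275, 6599, 6923, 7247, 7571, 7895, 8219, 8543

k = N/n = 8748/27 = 324
15th selection = 119 + 14×324 = 4655
16th: 4655 + 324 = 4979
17th: 4979 + 324 = 5303
18th: 5303 + 324 = 5627
19th: 5627 + 324 = 5951
20th: 5951 + 324 = 6275
21st: 6275 + 324 = 6599
22nd: 6599 + 324 = 6923
23rd: 6923 + 324 = 7247
24th: 7247 + 324 = 7571
25th: 7571 + 324 = 7895
26th: 7895 + 324 = 8219
27th: 8219 + 324 = 8543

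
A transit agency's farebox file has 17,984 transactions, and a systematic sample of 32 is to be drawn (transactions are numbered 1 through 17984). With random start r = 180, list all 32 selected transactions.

180, 742, 1304, 1866, 2428, 2990, 3552, 4114, 4676, 5238, 5800, 6362, 6924, 7486, 8048, 8610, 9172, 9734, 10296, 10858, 11420, 11982, 12544, 13106, 13668, 14230, 14792, 15354, 15916, 16478, 17040, 17602

k = N/n = 17984/32 = 562
transaction 1: 180
transaction 2: 180 + 562 = 742
transaction 3: 742 + 562 = 1304
transaction 4: 1304 + 562 = 1866
transaction 5: 1866 + 562 = 2428
transaction 6: 2428 + 562 = 2990
transaction 7: 2990 + 562 = 3552
transaction 8: 3552 + 562 = 4114
transaction 9: 4114 + 562 = 4676
transaction 10: 4676 + 562 = 5238
transaction 11: 5238 + 562 = 5800
transaction 12: 5800 + 562 = 6362
transaction 13: 6362 + 562 = 6924
transaction 14: 6924 + 562 = 7486
transaction 15: 7486 + 562 = 8048
transaction 16: 8048 + 562 = 8610
transaction 17: 8610 + 562 = 9172
transaction 18: 9172 + 562 = 9734
transaction 19: 9734 + 562 = 10296
transaction 20: 10296 + 562 = 10858
transaction 21: 10858 + 562 = 11420
transaction 22: 11420 + 562 = 11982
transaction 23: 11982 + 562 = 12544
transaction 24: 12544 + 562 = 13106
transaction 25: 13106 + 562 = 13668
transaction 26: 13668 + 562 = 14230
transaction 27: 14230 + 562 = 14792
transaction 28: 14792 + 562 = 15354
transaction 29: 15354 + 562 = 15916
transaction 30: 15916 + 562 = 16478
transaction 31: 16478 + 562 = 17040
transaction 32: 17040 + 562 = 17602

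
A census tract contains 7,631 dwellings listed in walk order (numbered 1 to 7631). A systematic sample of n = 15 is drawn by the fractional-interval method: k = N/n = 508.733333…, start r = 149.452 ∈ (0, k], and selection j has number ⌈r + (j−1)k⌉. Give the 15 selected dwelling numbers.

150, 659, 1167, 1676, 2185, 2694, 3202, 3711, 4220, 4729, 5237, 5746, 6255, 6763, 7272

j=1: r + 0k = 149.452 → ⌈·⌉ = 150
j=2: r + 1k = 658.185333… → ⌈·⌉ = 659
j=3: r + 2k = 1166.918666… → ⌈·⌉ = 1167
j=4: r + 3k = 1675.652 → ⌈·⌉ = 1676
j=5: r + 4k = 2184.385333… → ⌈·⌉ = 2185
j=6: r + 5k = 2693.118666… → ⌈·⌉ = 2694
j=7: r + 6k = 3201.852 → ⌈·⌉ = 3202
j=8: r + 7k = 3710.585333… → ⌈·⌉ = 3711
j=9: r + 8k = 4219.318666… → ⌈·⌉ = 4220
j=10: r + 9k = 4728.052 → ⌈·⌉ = 4729
j=11: r + 10k = 5236.785333… → ⌈·⌉ = 5237
j=12: r + 11k = 5745.518666… → ⌈·⌉ = 5746
j=13: r + 12k = 6254.252 → ⌈·⌉ = 6255
j=14: r + 13k = 6762.985333… → ⌈·⌉ = 6763
j=15: r + 14k = 7271.718666… → ⌈·⌉ = 7272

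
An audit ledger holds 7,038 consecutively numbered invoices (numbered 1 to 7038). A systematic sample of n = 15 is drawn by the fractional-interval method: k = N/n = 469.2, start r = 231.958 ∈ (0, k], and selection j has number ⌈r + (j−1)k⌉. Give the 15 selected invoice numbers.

j=1: r + 0k = 231.958 → ⌈·⌉ = 232
j=2: r + 1k = 701.158 → ⌈·⌉ = 702
j=3: r + 2k = 1170.358 → ⌈·⌉ = 1171
j=4: r + 3k = 1639.558 → ⌈·⌉ = 1640
j=5: r + 4k = 2108.758 → ⌈·⌉ = 2109
j=6: r + 5k = 2577.958 → ⌈·⌉ = 2578
j=7: r + 6k = 3047.158 → ⌈·⌉ = 3048
j=8: r + 7k = 3516.358 → ⌈·⌉ = 3517
j=9: r + 8k = 3985.558 → ⌈·⌉ = 3986
j=10: r + 9k = 4454.758 → ⌈·⌉ = 4455
j=11: r + 10k = 4923.958 → ⌈·⌉ = 4924
j=12: r + 11k = 5393.158 → ⌈·⌉ = 5394
j=13: r + 12k = 5862.358 → ⌈·⌉ = 5863
j=14: r + 13k = 6331.558 → ⌈·⌉ = 6332
j=15: r + 14k = 6800.758 → ⌈·⌉ = 6801

232, 702, 1171, 1640, 2109, 2578, 3048, 3517, 3986, 4455, 4924, 5394, 5863, 6332, 6801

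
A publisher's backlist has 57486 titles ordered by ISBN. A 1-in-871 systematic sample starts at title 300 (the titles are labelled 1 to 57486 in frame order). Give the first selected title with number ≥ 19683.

k = 871
Steps past start: ⌈(19683 − 300)/871⌉ = ⌈19383/871⌉ = 23
Selected title: 300 + 23×871 = 20333

20333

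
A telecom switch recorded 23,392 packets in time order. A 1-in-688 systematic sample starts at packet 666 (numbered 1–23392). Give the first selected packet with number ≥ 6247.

k = 688
Steps past start: ⌈(6247 − 666)/688⌉ = ⌈5581/688⌉ = 9
Selected packet: 666 + 9×688 = 6858

6858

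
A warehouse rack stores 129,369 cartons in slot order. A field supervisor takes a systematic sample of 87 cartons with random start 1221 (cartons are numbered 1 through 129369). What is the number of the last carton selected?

129103

k = 129369/87 = 1487
87th selection = r + (87−1)·k = 1221 + 86×1487 = 1221 + 127882 = 129103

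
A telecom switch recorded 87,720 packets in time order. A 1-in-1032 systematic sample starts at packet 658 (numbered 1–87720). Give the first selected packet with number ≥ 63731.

k = 1032
Steps past start: ⌈(63731 − 658)/1032⌉ = ⌈63073/1032⌉ = 62
Selected packet: 658 + 62×1032 = 64642

64642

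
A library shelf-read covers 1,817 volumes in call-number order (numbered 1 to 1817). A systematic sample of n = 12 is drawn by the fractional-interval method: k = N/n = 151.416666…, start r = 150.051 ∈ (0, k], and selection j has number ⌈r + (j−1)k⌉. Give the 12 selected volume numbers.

j=1: r + 0k = 150.051 → ⌈·⌉ = 151
j=2: r + 1k = 301.467666… → ⌈·⌉ = 302
j=3: r + 2k = 452.884333… → ⌈·⌉ = 453
j=4: r + 3k = 604.301 → ⌈·⌉ = 605
j=5: r + 4k = 755.717666… → ⌈·⌉ = 756
j=6: r + 5k = 907.134333… → ⌈·⌉ = 908
j=7: r + 6k = 1058.551 → ⌈·⌉ = 1059
j=8: r + 7k = 1209.967666… → ⌈·⌉ = 1210
j=9: r + 8k = 1361.384333… → ⌈·⌉ = 1362
j=10: r + 9k = 1512.801 → ⌈·⌉ = 1513
j=11: r + 10k = 1664.217666… → ⌈·⌉ = 1665
j=12: r + 11k = 1815.634333… → ⌈·⌉ = 1816

151, 302, 453, 605, 756, 908, 1059, 1210, 1362, 1513, 1665, 1816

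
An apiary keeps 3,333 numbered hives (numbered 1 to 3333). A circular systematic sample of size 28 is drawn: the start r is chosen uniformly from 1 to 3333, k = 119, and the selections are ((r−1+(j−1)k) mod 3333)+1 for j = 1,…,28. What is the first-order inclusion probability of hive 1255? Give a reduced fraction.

For each position j, as r ranges over 1…3333 the j-th selection hits every hive exactly once, so hive 1255 is selected for exactly 28 of the 3333 starts.
Inclusion probability = 28/3333.

28/3333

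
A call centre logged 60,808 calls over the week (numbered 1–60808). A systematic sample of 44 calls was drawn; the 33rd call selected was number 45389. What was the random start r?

k = 60808/44 = 1382
r = 45389 − (33−1)×1382 = 45389 − 44224 = 1165

1165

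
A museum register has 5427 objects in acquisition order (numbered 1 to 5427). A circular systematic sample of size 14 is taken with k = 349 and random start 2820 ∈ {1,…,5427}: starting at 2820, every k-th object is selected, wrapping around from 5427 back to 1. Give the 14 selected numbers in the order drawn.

2820, 3169, 3518, 3867, 4216, 4565, 4914, 5263, 185, 534, 883, 1232, 1581, 1930

Selection 1: 2820
Selection 2: 2820 + 349 = 3169
Selection 3: 3169 + 349 = 3518
Selection 4: 3518 + 349 = 3867
Selection 5: 3867 + 349 = 4216
Selection 6: 4216 + 349 = 4565
Selection 7: 4565 + 349 = 4914
Selection 8: 4914 + 349 = 5263
Selection 9: 5263 + 349 = 5612 → 5612 − 5427 = 185
Selection 10: 185 + 349 = 534
Selection 11: 534 + 349 = 883
Selection 12: 883 + 349 = 1232
Selection 13: 1232 + 349 = 1581
Selection 14: 1581 + 349 = 1930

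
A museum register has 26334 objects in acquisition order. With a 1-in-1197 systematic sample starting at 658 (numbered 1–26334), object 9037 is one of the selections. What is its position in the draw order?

k = 1197
position = (9037 − 658)/1197 + 1 = 8379/1197 + 1 = 7 + 1 = 8

8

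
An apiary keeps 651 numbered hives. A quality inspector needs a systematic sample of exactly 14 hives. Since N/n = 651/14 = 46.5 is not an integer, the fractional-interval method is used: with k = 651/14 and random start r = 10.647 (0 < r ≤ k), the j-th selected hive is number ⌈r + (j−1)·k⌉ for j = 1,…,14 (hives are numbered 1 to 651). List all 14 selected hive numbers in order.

11, 58, 104, 151, 197, 244, 290, 337, 383, 430, 476, 523, 569, 616

j=1: r + 0k = 10.647 → ⌈·⌉ = 11
j=2: r + 1k = 57.147 → ⌈·⌉ = 58
j=3: r + 2k = 103.647 → ⌈·⌉ = 104
j=4: r + 3k = 150.147 → ⌈·⌉ = 151
j=5: r + 4k = 196.647 → ⌈·⌉ = 197
j=6: r + 5k = 243.147 → ⌈·⌉ = 244
j=7: r + 6k = 289.647 → ⌈·⌉ = 290
j=8: r + 7k = 336.147 → ⌈·⌉ = 337
j=9: r + 8k = 382.647 → ⌈·⌉ = 383
j=10: r + 9k = 429.147 → ⌈·⌉ = 430
j=11: r + 10k = 475.647 → ⌈·⌉ = 476
j=12: r + 11k = 522.147 → ⌈·⌉ = 523
j=13: r + 12k = 568.647 → ⌈·⌉ = 569
j=14: r + 13k = 615.147 → ⌈·⌉ = 616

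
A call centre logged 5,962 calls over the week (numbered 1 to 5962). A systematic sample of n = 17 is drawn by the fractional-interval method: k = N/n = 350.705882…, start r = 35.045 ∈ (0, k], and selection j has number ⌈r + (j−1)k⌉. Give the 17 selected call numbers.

36, 386, 737, 1088, 1438, 1789, 2140, 2490, 2841, 3192, 3543, 3893, 4244, 4595, 4945, 5296, 5647

j=1: r + 0k = 35.045 → ⌈·⌉ = 36
j=2: r + 1k = 385.750882… → ⌈·⌉ = 386
j=3: r + 2k = 736.456764… → ⌈·⌉ = 737
j=4: r + 3k = 1087.162647… → ⌈·⌉ = 1088
j=5: r + 4k = 1437.868529… → ⌈·⌉ = 1438
j=6: r + 5k = 1788.574411… → ⌈·⌉ = 1789
j=7: r + 6k = 2139.280294… → ⌈·⌉ = 2140
j=8: r + 7k = 2489.986176… → ⌈·⌉ = 2490
j=9: r + 8k = 2840.692058… → ⌈·⌉ = 2841
j=10: r + 9k = 3191.397941… → ⌈·⌉ = 3192
j=11: r + 10k = 3542.103823… → ⌈·⌉ = 3543
j=12: r + 11k = 3892.809705… → ⌈·⌉ = 3893
j=13: r + 12k = 4243.515588… → ⌈·⌉ = 4244
j=14: r + 13k = 4594.221470… → ⌈·⌉ = 4595
j=15: r + 14k = 4944.927352… → ⌈·⌉ = 4945
j=16: r + 15k = 5295.633235… → ⌈·⌉ = 5296
j=17: r + 16k = 5646.339117… → ⌈·⌉ = 5647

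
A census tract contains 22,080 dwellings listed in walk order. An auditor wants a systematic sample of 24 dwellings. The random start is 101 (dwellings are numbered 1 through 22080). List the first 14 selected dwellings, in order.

k = N/n = 22080/24 = 920
dwelling 1: 101
dwelling 2: 101 + 920 = 1021
dwelling 3: 1021 + 920 = 1941
dwelling 4: 1941 + 920 = 2861
dwelling 5: 2861 + 920 = 3781
dwelling 6: 3781 + 920 = 4701
dwelling 7: 4701 + 920 = 5621
dwelling 8: 5621 + 920 = 6541
dwelling 9: 6541 + 920 = 7461
dwelling 10: 7461 + 920 = 8381
dwelling 11: 8381 + 920 = 9301
dwelling 12: 9301 + 920 = 10221
dwelling 13: 10221 + 920 = 11141
dwelling 14: 11141 + 920 = 12061

101, 1021, 1941, 2861, 3781, 4701, 5621, 6541, 7461, 8381, 9301, 10221, 11141, 12061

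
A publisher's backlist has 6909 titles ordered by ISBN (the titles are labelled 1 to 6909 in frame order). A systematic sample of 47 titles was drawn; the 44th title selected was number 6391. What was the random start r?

k = 6909/47 = 147
r = 6391 − (44−1)×147 = 6391 − 6321 = 70

70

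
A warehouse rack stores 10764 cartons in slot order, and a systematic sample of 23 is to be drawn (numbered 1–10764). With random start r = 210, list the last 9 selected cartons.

6762, 7230, 7698, 8166, 8634, 9102, 9570, 10038, 10506

k = N/n = 10764/23 = 468
15th selection = 210 + 14×468 = 6762
16th: 6762 + 468 = 7230
17th: 7230 + 468 = 7698
18th: 7698 + 468 = 8166
19th: 8166 + 468 = 8634
20th: 8634 + 468 = 9102
21st: 9102 + 468 = 9570
22nd: 9570 + 468 = 10038
23rd: 10038 + 468 = 10506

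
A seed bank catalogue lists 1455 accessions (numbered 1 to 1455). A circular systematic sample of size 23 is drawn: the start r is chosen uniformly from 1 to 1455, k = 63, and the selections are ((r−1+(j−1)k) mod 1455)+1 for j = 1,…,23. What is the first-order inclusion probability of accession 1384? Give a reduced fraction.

23/1455

For each position j, as r ranges over 1…1455 the j-th selection hits every accession exactly once, so accession 1384 is selected for exactly 23 of the 1455 starts.
Inclusion probability = 23/1455.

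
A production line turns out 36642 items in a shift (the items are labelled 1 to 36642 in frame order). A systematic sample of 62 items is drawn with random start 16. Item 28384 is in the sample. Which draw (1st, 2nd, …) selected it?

49

k = 36642/62 = 591
position = (28384 − 16)/591 + 1 = 28368/591 + 1 = 48 + 1 = 49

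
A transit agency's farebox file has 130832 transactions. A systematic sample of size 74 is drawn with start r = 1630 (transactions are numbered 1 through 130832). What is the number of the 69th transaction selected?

k = 130832/74 = 1768
69th selection = r + (69−1)·k = 1630 + 68×1768 = 1630 + 120224 = 121854

121854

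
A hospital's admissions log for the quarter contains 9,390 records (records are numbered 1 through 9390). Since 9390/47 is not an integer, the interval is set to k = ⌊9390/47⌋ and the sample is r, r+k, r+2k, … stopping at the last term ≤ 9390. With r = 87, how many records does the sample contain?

47

k = ⌊9390/47⌋ = 199
Achieved size = ⌊(9390 − 87)/199⌋ + 1 = ⌊9303/199⌋ + 1 = 46 + 1 = 47
(last selection: 87 + 46×199 = 9241 ≤ 9390; next would be 9440 > 9390)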